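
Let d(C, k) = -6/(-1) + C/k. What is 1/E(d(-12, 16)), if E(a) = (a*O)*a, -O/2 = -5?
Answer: 8/2205 ≈ 0.0036281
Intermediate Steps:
O = 10 (O = -2*(-5) = 10)
d(C, k) = 6 + C/k (d(C, k) = -6*(-1) + C/k = 6 + C/k)
E(a) = 10*a**2 (E(a) = (a*10)*a = (10*a)*a = 10*a**2)
1/E(d(-12, 16)) = 1/(10*(6 - 12/16)**2) = 1/(10*(6 - 12*1/16)**2) = 1/(10*(6 - 3/4)**2) = 1/(10*(21/4)**2) = 1/(10*(441/16)) = 1/(2205/8) = 8/2205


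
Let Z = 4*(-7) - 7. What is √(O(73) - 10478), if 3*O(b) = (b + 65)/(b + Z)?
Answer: I*√3782121/19 ≈ 102.36*I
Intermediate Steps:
Z = -35 (Z = -28 - 7 = -35)
O(b) = (65 + b)/(3*(-35 + b)) (O(b) = ((b + 65)/(b - 35))/3 = ((65 + b)/(-35 + b))/3 = (65 + b)/(3*(-35 + b)))
√(O(73) - 10478) = √((65 + 73)/(3*(-35 + 73)) - 10478) = √((⅓)*138/38 - 10478) = √((⅓)*(1/38)*138 - 10478) = √(23/19 - 10478) = √(-199059/19) = I*√3782121/19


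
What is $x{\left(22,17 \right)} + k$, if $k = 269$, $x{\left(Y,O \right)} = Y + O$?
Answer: $308$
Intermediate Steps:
$x{\left(Y,O \right)} = O + Y$
$x{\left(22,17 \right)} + k = \left(17 + 22\right) + 269 = 39 + 269 = 308$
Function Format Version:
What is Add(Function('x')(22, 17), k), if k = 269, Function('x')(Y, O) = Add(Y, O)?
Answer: 308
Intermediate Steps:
Function('x')(Y, O) = Add(O, Y)
Add(Function('x')(22, 17), k) = Add(Add(17, 22), 269) = Add(39, 269) = 308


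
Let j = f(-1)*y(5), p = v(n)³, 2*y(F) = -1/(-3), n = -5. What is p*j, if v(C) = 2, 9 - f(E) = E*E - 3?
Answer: 44/3 ≈ 14.667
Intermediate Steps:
f(E) = 12 - E² (f(E) = 9 - (E*E - 3) = 9 - (E² - 3) = 9 - (-3 + E²) = 9 + (3 - E²) = 12 - E²)
y(F) = ⅙ (y(F) = (-1/(-3))/2 = (-1*(-⅓))/2 = (½)*(⅓) = ⅙)
p = 8 (p = 2³ = 8)
j = 11/6 (j = (12 - 1*(-1)²)*(⅙) = (12 - 1*1)*(⅙) = (12 - 1)*(⅙) = 11*(⅙) = 11/6 ≈ 1.8333)
p*j = 8*(11/6) = 44/3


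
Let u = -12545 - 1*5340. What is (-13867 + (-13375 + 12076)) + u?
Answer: -33051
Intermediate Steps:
u = -17885 (u = -12545 - 5340 = -17885)
(-13867 + (-13375 + 12076)) + u = (-13867 + (-13375 + 12076)) - 17885 = (-13867 - 1299) - 17885 = -15166 - 17885 = -33051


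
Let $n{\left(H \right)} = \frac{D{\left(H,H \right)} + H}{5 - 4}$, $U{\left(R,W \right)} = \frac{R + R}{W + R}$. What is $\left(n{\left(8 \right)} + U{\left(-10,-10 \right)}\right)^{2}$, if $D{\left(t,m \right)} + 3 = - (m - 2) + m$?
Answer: $64$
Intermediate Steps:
$D{\left(t,m \right)} = -1$ ($D{\left(t,m \right)} = -3 + \left(- (m - 2) + m\right) = -3 + \left(- (-2 + m) + m\right) = -3 + \left(\left(2 - m\right) + m\right) = -3 + 2 = -1$)
$U{\left(R,W \right)} = \frac{2 R}{R + W}$
$n{\left(H \right)} = -1 + H$ ($n{\left(H \right)} = \frac{-1 + H}{5 - 4} = \frac{-1 + H}{1} = \left(-1 + H\right) 1 = -1 + H$)
$\left(n{\left(8 \right)} + U{\left(-10,-10 \right)}\right)^{2} = \left(\left(-1 + 8\right) + 2 \left(-10\right) \frac{1}{-10 - 10}\right)^{2} = \left(7 + 2 \left(-10\right) \frac{1}{-20}\right)^{2} = \left(7 + 2 \left(-10\right) \left(- \frac{1}{20}\right)\right)^{2} = \left(7 + 1\right)^{2} = 8^{2} = 64$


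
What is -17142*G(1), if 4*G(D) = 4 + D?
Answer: -42855/2 ≈ -21428.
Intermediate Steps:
G(D) = 1 + D/4 (G(D) = (4 + D)/4 = 1 + D/4)
-17142*G(1) = -17142*(1 + (¼)*1) = -17142*(1 + ¼) = -17142*5/4 = -42855/2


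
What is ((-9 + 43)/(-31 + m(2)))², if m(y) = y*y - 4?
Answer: 1156/961 ≈ 1.2029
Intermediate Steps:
m(y) = -4 + y² (m(y) = y² - 4 = -4 + y²)
((-9 + 43)/(-31 + m(2)))² = ((-9 + 43)/(-31 + (-4 + 2²)))² = (34/(-31 + (-4 + 4)))² = (34/(-31 + 0))² = (34/(-31))² = (34*(-1/31))² = (-34/31)² = 1156/961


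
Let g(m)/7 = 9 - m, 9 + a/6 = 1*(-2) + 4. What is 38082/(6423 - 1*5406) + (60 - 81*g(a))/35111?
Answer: 435916511/11902629 ≈ 36.624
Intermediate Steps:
a = -42 (a = -54 + 6*(1*(-2) + 4) = -54 + 6*(-2 + 4) = -54 + 6*2 = -54 + 12 = -42)
g(m) = 63 - 7*m (g(m) = 7*(9 - m) = 63 - 7*m)
38082/(6423 - 1*5406) + (60 - 81*g(a))/35111 = 38082/(6423 - 1*5406) + (60 - 81*(63 - 7*(-42)))/35111 = 38082/(6423 - 5406) + (60 - 81*(63 + 294))*(1/35111) = 38082/1017 + (60 - 81*357)*(1/35111) = 38082*(1/1017) + (60 - 28917)*(1/35111) = 12694/339 - 28857*1/35111 = 12694/339 - 28857/35111 = 435916511/11902629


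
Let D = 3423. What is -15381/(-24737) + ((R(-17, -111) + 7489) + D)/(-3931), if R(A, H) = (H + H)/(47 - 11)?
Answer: -1255889329/583446882 ≈ -2.1525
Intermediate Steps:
R(A, H) = H/18 (R(A, H) = (2*H)/36 = (2*H)*(1/36) = H/18)
-15381/(-24737) + ((R(-17, -111) + 7489) + D)/(-3931) = -15381/(-24737) + (((1/18)*(-111) + 7489) + 3423)/(-3931) = -15381*(-1/24737) + ((-37/6 + 7489) + 3423)*(-1/3931) = 15381/24737 + (44897/6 + 3423)*(-1/3931) = 15381/24737 + (65435/6)*(-1/3931) = 15381/24737 - 65435/23586 = -1255889329/583446882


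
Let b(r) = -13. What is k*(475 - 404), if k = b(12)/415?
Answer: -923/415 ≈ -2.2241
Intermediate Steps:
k = -13/415 ≈ -0.031325
k*(475 - 404) = -13*(475 - 404)/415 = -13/415*71 = -923/415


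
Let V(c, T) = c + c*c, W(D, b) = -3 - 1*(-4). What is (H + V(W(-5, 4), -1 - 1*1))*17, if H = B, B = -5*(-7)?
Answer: 629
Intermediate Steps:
W(D, b) = 1 (W(D, b) = -3 + 4 = 1)
V(c, T) = c + c²
B = 35
H = 35
(H + V(W(-5, 4), -1 - 1*1))*17 = (35 + 1*(1 + 1))*17 = (35 + 1*2)*17 = (35 + 2)*17 = 37*17 = 629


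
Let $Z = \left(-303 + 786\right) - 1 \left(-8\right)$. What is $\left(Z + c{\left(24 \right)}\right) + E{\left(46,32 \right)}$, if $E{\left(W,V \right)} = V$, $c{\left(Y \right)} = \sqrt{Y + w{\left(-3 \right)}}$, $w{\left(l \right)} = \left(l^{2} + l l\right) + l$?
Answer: $523 + \sqrt{39} \approx 529.25$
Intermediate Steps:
$w{\left(l \right)} = l + 2 l^{2}$ ($w{\left(l \right)} = \left(l^{2} + l^{2}\right) + l = 2 l^{2} + l = l + 2 l^{2}$)
$c{\left(Y \right)} = \sqrt{15 + Y}$ ($c{\left(Y \right)} = \sqrt{Y - 3 \left(1 + 2 \left(-3\right)\right)} = \sqrt{Y - 3 \left(1 - 6\right)} = \sqrt{Y - -15} = \sqrt{Y + 15} = \sqrt{15 + Y}$)
$Z = 491$ ($Z = 483 - -8 = 483 + 8 = 491$)
$\left(Z + c{\left(24 \right)}\right) + E{\left(46,32 \right)} = \left(491 + \sqrt{15 + 24}\right) + 32 = \left(491 + \sqrt{39}\right) + 32 = 523 + \sqrt{39}$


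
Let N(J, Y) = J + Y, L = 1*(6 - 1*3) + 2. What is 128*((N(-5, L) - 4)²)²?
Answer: 32768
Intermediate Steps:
L = 5 (L = 1*(6 - 3) + 2 = 1*3 + 2 = 3 + 2 = 5)
128*((N(-5, L) - 4)²)² = 128*(((-5 + 5) - 4)²)² = 128*((0 - 4)²)² = 128*((-4)²)² = 128*16² = 128*256 = 32768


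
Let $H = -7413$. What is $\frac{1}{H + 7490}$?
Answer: $\frac{1}{77} \approx 0.012987$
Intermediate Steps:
$\frac{1}{H + 7490} = \frac{1}{-7413 + 7490} = \frac{1}{77}$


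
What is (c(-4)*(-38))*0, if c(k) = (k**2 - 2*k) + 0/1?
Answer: 0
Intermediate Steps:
c(k) = k**2 - 2*k (c(k) = (k**2 - 2*k) + 0*1 = (k**2 - 2*k) + 0 = k**2 - 2*k)
(c(-4)*(-38))*0 = (-4*(-2 - 4)*(-38))*0 = (-4*(-6)*(-38))*0 = (24*(-38))*0 = -912*0 = 0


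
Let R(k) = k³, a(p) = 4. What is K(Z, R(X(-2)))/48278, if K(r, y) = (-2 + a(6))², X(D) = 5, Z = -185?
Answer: 2/24139 ≈ 8.2853e-5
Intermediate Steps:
K(r, y) = 4 (K(r, y) = (-2 + 4)² = 2² = 4)
K(Z, R(X(-2)))/48278 = 4/48278 = 4*(1/48278) = 2/24139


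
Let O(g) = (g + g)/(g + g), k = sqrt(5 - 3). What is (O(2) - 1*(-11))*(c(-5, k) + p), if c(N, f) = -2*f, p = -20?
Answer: -240 - 24*sqrt(2) ≈ -273.94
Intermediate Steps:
k = sqrt(2) ≈ 1.4142
O(g) = 1 (O(g) = (2*g)/((2*g)) = (2*g)*(1/(2*g)) = 1)
(O(2) - 1*(-11))*(c(-5, k) + p) = (1 - 1*(-11))*(-2*sqrt(2) - 20) = (1 + 11)*(-20 - 2*sqrt(2)) = 12*(-20 - 2*sqrt(2)) = -240 - 24*sqrt(2)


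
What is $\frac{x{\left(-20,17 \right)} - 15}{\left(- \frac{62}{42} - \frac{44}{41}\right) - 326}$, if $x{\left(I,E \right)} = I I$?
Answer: $- \frac{331485}{282881} \approx -1.1718$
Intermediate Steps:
$x{\left(I,E \right)} = I^{2}$
$\frac{x{\left(-20,17 \right)} - 15}{\left(- \frac{62}{42} - \frac{44}{41}\right) - 326} = \frac{\left(-20\right)^{2} - 15}{\left(- \frac{62}{42} - \frac{44}{41}\right) - 326} = \frac{400 - 15}{\left(\left(-62\right) \frac{1}{42} - \frac{44}{41}\right) - 326} = \frac{385}{\left(- \frac{31}{21} - \frac{44}{41}\right) - 326} = \frac{385}{- \frac{2195}{861} - 326} = \frac{385}{- \frac{282881}{861}} = 385 \left(- \frac{861}{282881}\right) = - \frac{331485}{282881}$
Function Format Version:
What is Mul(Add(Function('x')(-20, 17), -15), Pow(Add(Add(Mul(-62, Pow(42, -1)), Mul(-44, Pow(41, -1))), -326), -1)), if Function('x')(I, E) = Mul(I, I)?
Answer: Rational(-331485, 282881) ≈ -1.1718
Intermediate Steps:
Function('x')(I, E) = Pow(I, 2)
Mul(Add(Function('x')(-20, 17), -15), Pow(Add(Add(Mul(-62, Pow(42, -1)), Mul(-44, Pow(41, -1))), -326), -1)) = Mul(Add(Pow(-20, 2), -15), Pow(Add(Add(Mul(-62, Pow(42, -1)), Mul(-44, Pow(41, -1))), -326), -1)) = Mul(Add(400, -15), Pow(Add(Add(Mul(-62, Rational(1, 42)), Mul(-44, Rational(1, 41))), -326), -1)) = Mul(385, Pow(Add(Add(Rational(-31, 21), Rational(-44, 41)), -326), -1)) = Mul(385, Pow(Add(Rational(-2195, 861), -326), -1)) = Mul(385, Pow(Rational(-282881, 861), -1)) = Mul(385, Rational(-861, 282881)) = Rational(-331485, 282881)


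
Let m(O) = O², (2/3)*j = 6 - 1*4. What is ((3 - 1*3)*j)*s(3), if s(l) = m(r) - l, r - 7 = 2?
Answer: 0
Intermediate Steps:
r = 9 (r = 7 + 2 = 9)
j = 3 (j = 3*(6 - 1*4)/2 = 3*(6 - 4)/2 = (3/2)*2 = 3)
s(l) = 81 - l (s(l) = 9² - l = 81 - l)
((3 - 1*3)*j)*s(3) = ((3 - 1*3)*3)*(81 - 1*3) = ((3 - 3)*3)*(81 - 3) = (0*3)*78 = 0*78 = 0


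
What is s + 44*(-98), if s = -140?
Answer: -4452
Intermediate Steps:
s + 44*(-98) = -140 + 44*(-98) = -140 - 4312 = -4452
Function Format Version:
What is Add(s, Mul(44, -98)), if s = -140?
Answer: -4452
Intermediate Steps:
Add(s, Mul(44, -98)) = Add(-140, Mul(44, -98)) = Add(-140, -4312) = -4452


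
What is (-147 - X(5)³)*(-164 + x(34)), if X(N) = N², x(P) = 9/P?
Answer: 43901362/17 ≈ 2.5824e+6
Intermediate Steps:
(-147 - X(5)³)*(-164 + x(34)) = (-147 - (5²)³)*(-164 + 9/34) = (-147 - 1*25³)*(-164 + 9*(1/34)) = (-147 - 1*15625)*(-164 + 9/34) = (-147 - 15625)*(-5567/34) = -15772*(-5567/34) = 43901362/17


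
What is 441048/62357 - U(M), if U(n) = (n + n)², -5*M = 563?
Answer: -79049917532/1558925 ≈ -50708.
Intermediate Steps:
M = -563/5 (M = -⅕*563 = -563/5 ≈ -112.60)
U(n) = 4*n² (U(n) = (2*n)² = 4*n²)
441048/62357 - U(M) = 441048/62357 - 4*(-563/5)² = 441048*(1/62357) - 4*316969/25 = 441048/62357 - 1*1267876/25 = 441048/62357 - 1267876/25 = -79049917532/1558925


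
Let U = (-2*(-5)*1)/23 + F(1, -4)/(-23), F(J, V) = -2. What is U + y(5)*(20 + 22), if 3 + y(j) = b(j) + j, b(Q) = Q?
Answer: 6774/23 ≈ 294.52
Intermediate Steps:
y(j) = -3 + 2*j (y(j) = -3 + (j + j) = -3 + 2*j)
U = 12/23 (U = (-2*(-5)*1)/23 - 2/(-23) = (10*1)*(1/23) - 2*(-1/23) = 10*(1/23) + 2/23 = 10/23 + 2/23 = 12/23 ≈ 0.52174)
U + y(5)*(20 + 22) = 12/23 + (-3 + 2*5)*(20 + 22) = 12/23 + (-3 + 10)*42 = 12/23 + 7*42 = 12/23 + 294 = 6774/23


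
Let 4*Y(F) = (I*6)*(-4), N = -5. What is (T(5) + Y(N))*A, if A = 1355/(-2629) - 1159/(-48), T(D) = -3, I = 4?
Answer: -26837739/42064 ≈ -638.02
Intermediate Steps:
Y(F) = -24 (Y(F) = ((4*6)*(-4))/4 = (24*(-4))/4 = (1/4)*(-96) = -24)
A = 2981971/126192 (A = 1355*(-1/2629) - 1159*(-1/48) = -1355/2629 + 1159/48 = 2981971/126192 ≈ 23.630)
(T(5) + Y(N))*A = (-3 - 24)*(2981971/126192) = -27*2981971/126192 = -26837739/42064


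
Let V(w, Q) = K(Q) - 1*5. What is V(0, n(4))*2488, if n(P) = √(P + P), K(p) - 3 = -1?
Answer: -7464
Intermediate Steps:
K(p) = 2 (K(p) = 3 - 1 = 2)
n(P) = √2*√P (n(P) = √(2*P) = √2*√P)
V(w, Q) = -3 (V(w, Q) = 2 - 1*5 = 2 - 5 = -3)
V(0, n(4))*2488 = -3*2488 = -7464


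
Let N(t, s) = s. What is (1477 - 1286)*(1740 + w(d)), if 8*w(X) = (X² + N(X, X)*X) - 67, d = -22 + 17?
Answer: 2655473/8 ≈ 3.3193e+5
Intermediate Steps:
d = -5
w(X) = -67/8 + X²/4 (w(X) = ((X² + X*X) - 67)/8 = ((X² + X²) - 67)/8 = (2*X² - 67)/8 = (-67 + 2*X²)/8 = -67/8 + X²/4)
(1477 - 1286)*(1740 + w(d)) = (1477 - 1286)*(1740 + (-67/8 + (¼)*(-5)²)) = 191*(1740 + (-67/8 + (¼)*25)) = 191*(1740 + (-67/8 + 25/4)) = 191*(1740 - 17/8) = 191*(13903/8) = 2655473/8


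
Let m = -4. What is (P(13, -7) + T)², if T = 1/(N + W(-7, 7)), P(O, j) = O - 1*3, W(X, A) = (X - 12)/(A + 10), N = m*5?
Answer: 12766329/128881 ≈ 99.055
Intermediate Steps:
N = -20 (N = -4*5 = -20)
W(X, A) = (-12 + X)/(10 + A)
P(O, j) = -3 + O (P(O, j) = O - 3 = -3 + O)
T = -17/359 (T = 1/(-20 + (-12 - 7)/(10 + 7)) = 1/(-20 - 19/17) = 1/(-359/17) = -17/359 ≈ -0.047354)
(P(13, -7) + T)² = ((-3 + 13) - 17/359)² = (10 - 17/359)² = (3573/359)² = 12766329/128881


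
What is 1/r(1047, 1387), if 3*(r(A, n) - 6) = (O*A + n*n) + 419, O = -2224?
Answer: -1/134774 ≈ -7.4198e-6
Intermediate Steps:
r(A, n) = 437/3 - 2224*A/3 + n**2/3 (r(A, n) = 6 + ((-2224*A + n*n) + 419)/3 = 6 + ((-2224*A + n**2) + 419)/3 = 6 + ((n**2 - 2224*A) + 419)/3 = 6 + (419 + n**2 - 2224*A)/3 = 6 + (419/3 - 2224*A/3 + n**2/3) = 437/3 - 2224*A/3 + n**2/3)
1/r(1047, 1387) = 1/(437/3 - 2224/3*1047 + (1/3)*1387**2) = 1/(437/3 - 776176 + (1/3)*1923769) = 1/(437/3 - 776176 + 1923769/3) = 1/(-134774) = -1/134774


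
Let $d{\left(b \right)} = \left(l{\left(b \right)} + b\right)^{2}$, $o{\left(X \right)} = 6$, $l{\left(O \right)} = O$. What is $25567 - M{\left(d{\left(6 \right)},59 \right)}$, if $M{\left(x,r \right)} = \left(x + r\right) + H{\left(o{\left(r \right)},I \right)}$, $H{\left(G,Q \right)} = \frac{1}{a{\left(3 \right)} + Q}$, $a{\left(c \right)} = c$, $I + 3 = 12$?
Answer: $\frac{304367}{12} \approx 25364.0$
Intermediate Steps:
$I = 9$ ($I = -3 + 12 = 9$)
$d{\left(b \right)} = 4 b^{2}$ ($d{\left(b \right)} = \left(b + b\right)^{2} = \left(2 b\right)^{2} = 4 b^{2}$)
$H{\left(G,Q \right)} = \frac{1}{3 + Q}$
$M{\left(x,r \right)} = \frac{1}{12} + r + x$ ($M{\left(x,r \right)} = \left(x + r\right) + \frac{1}{3 + 9} = \left(r + x\right) + \frac{1}{12} = \frac{1}{12} + r + x$)
$25567 - M{\left(d{\left(6 \right)},59 \right)} = 25567 - \left(\frac{1}{12} + 59 + 4 \cdot 6^{2}\right) = 25567 - \left(\frac{1}{12} + 59 + 4 \cdot 36\right) = 25567 - \left(\frac{1}{12} + 59 + 144\right) = 25567 - \frac{2437}{12} = \frac{304367}{12}$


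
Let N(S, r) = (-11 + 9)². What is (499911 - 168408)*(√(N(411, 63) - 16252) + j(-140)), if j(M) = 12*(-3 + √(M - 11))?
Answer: -11934108 + 663006*I*√4062 + 3978036*I*√151 ≈ -1.1934e+7 + 9.1139e+7*I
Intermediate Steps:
N(S, r) = 4 (N(S, r) = (-2)² = 4)
j(M) = -36 + 12*√(-11 + M) (j(M) = 12*(-3 + √(-11 + M)) = -36 + 12*√(-11 + M))
(499911 - 168408)*(√(N(411, 63) - 16252) + j(-140)) = (499911 - 168408)*(√(4 - 16252) + (-36 + 12*√(-11 - 140))) = 331503*(√(-16248) + (-36 + 12*√(-151))) = 331503*(2*I*√4062 + (-36 + 12*(I*√151))) = 331503*(2*I*√4062 + (-36 + 12*I*√151)) = 331503*(-36 + 2*I*√4062 + 12*I*√151) = -11934108 + 663006*I*√4062 + 3978036*I*√151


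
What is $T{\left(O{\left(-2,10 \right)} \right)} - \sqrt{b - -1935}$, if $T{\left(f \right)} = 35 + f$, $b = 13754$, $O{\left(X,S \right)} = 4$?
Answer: $39 - \sqrt{15689} \approx -86.256$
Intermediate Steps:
$T{\left(O{\left(-2,10 \right)} \right)} - \sqrt{b - -1935} = \left(35 + 4\right) - \sqrt{13754 - -1935} = 39 - \sqrt{13754 + 1935} = 39 - \sqrt{15689}$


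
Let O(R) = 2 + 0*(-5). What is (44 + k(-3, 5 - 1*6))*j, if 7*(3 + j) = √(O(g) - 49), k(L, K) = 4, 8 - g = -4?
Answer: -144 + 48*I*√47/7 ≈ -144.0 + 47.01*I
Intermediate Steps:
g = 12 (g = 8 - 1*(-4) = 8 + 4 = 12)
O(R) = 2 (O(R) = 2 + 0 = 2)
j = -3 + I*√47/7 (j = -3 + √(2 - 49)/7 = -3 + √(-47)/7 = -3 + (I*√47)/7 = -3 + I*√47/7 ≈ -3.0 + 0.97938*I)
(44 + k(-3, 5 - 1*6))*j = (44 + 4)*(-3 + I*√47/7) = 48*(-3 + I*√47/7) = -144 + 48*I*√47/7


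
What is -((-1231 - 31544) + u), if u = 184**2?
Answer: -1081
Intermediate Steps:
u = 33856
-((-1231 - 31544) + u) = -((-1231 - 31544) + 33856) = -(-32775 + 33856) = -1*1081 = -1081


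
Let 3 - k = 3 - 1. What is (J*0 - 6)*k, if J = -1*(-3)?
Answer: -6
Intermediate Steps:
J = 3
k = 1 (k = 3 - (3 - 1) = 3 - 1*2 = 3 - 2 = 1)
(J*0 - 6)*k = (3*0 - 6)*1 = (0 - 6)*1 = -6*1 = -6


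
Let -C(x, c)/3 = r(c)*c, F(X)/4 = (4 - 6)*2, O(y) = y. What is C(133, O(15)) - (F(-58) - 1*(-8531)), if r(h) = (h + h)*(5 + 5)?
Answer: -22015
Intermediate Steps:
r(h) = 20*h (r(h) = (2*h)*10 = 20*h)
F(X) = -16 (F(X) = 4*((4 - 6)*2) = 4*(-2*2) = 4*(-4) = -16)
C(x, c) = -60*c² (C(x, c) = -3*20*c*c = -60*c²)
C(133, O(15)) - (F(-58) - 1*(-8531)) = -60*15² - (-16 - 1*(-8531)) = -60*225 - (-16 + 8531) = -13500 - 1*8515 = -13500 - 8515 = -22015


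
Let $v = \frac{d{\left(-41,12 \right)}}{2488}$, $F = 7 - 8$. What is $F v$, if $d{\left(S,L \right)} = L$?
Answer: $- \frac{3}{622} \approx -0.0048231$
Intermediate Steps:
$F = -1$ ($F = 7 - 8 = -1$)
$v = \frac{3}{622}$ ($v = \frac{12}{2488} = 12 \cdot \frac{1}{2488} = \frac{3}{622} \approx 0.0048231$)
$F v = \left(-1\right) \frac{3}{622} = - \frac{3}{622}$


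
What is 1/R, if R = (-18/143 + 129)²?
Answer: 20449/339628041 ≈ 6.0210e-5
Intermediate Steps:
R = 339628041/20449 (R = (-18*1/143 + 129)² = (-18/143 + 129)² = (18429/143)² = 339628041/20449 ≈ 16609.)
1/R = 1/(339628041/20449) = 20449/339628041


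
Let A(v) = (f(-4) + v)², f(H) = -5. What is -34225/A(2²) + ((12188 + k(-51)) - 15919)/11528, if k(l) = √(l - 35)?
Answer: -394549531/11528 + I*√86/11528 ≈ -34225.0 + 0.00080444*I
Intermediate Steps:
k(l) = √(-35 + l)
A(v) = (-5 + v)²
-34225/A(2²) + ((12188 + k(-51)) - 15919)/11528 = -34225/(-5 + 2²)² + ((12188 + √(-35 - 51)) - 15919)/11528 = -34225/(-5 + 4)² + ((12188 + √(-86)) - 15919)*(1/11528) = -34225/((-1)²) + ((12188 + I*√86) - 15919)*(1/11528) = -34225/1 + (-3731 + I*√86)*(1/11528) = -34225*1 + (-3731/11528 + I*√86/11528) = -34225 + (-3731/11528 + I*√86/11528) = -394549531/11528 + I*√86/11528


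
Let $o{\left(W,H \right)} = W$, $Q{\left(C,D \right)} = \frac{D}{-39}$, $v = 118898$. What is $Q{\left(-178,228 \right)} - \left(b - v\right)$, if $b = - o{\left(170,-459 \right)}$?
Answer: $\frac{1547808}{13} \approx 1.1906 \cdot 10^{5}$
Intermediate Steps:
$Q{\left(C,D \right)} = - \frac{D}{39}$ ($Q{\left(C,D \right)} = D \left(- \frac{1}{39}\right) = - \frac{D}{39}$)
$b = -170$ ($b = \left(-1\right) 170 = -170$)
$Q{\left(-178,228 \right)} - \left(b - v\right) = \left(- \frac{1}{39}\right) 228 + \left(118898 - -170\right) = - \frac{76}{13} + \left(118898 + 170\right) = - \frac{76}{13} + 119068 = \frac{1547808}{13}$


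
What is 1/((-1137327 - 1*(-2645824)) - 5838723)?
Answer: -1/4330226 ≈ -2.3093e-7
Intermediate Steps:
1/((-1137327 - 1*(-2645824)) - 5838723) = 1/((-1137327 + 2645824) - 5838723) = 1/(1508497 - 5838723) = 1/(-4330226) = -1/4330226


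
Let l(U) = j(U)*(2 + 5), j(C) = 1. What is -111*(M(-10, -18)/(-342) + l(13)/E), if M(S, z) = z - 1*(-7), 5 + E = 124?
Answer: -19573/1938 ≈ -10.100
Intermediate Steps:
E = 119 (E = -5 + 124 = 119)
l(U) = 7 (l(U) = 1*(2 + 5) = 1*7 = 7)
M(S, z) = 7 + z (M(S, z) = z + 7 = 7 + z)
-111*(M(-10, -18)/(-342) + l(13)/E) = -111*((7 - 18)/(-342) + 7/119) = -111*(-11*(-1/342) + 7*(1/119)) = -111*(11/342 + 1/17) = -111*529/5814 = -19573/1938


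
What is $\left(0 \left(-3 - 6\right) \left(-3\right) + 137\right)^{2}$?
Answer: $18769$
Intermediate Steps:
$\left(0 \left(-3 - 6\right) \left(-3\right) + 137\right)^{2} = \left(0 \left(-9\right) \left(-3\right) + 137\right)^{2} = \left(0 \left(-3\right) + 137\right)^{2} = \left(0 + 137\right)^{2} = 137^{2} = 18769$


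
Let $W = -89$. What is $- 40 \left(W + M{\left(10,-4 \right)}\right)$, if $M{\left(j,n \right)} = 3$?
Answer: $3440$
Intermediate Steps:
$- 40 \left(W + M{\left(10,-4 \right)}\right) = - 40 \left(-89 + 3\right) = \left(-40\right) \left(-86\right) = 3440$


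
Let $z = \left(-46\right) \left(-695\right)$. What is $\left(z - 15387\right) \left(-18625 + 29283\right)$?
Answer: $176741614$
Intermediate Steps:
$z = 31970$
$\left(z - 15387\right) \left(-18625 + 29283\right) = \left(31970 - 15387\right) \left(-18625 + 29283\right) = 16583 \cdot 10658 = 176741614$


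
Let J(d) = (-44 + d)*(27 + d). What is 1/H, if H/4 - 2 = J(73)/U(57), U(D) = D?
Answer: 57/12056 ≈ 0.0047279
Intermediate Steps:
H = 12056/57 (H = 8 + 4*((-1188 + 73**2 - 17*73)/57) = 8 + 4*((-1188 + 5329 - 1241)*(1/57)) = 8 + 4*(2900*(1/57)) = 8 + 4*(2900/57) = 8 + 11600/57 = 12056/57 ≈ 211.51)
1/H = 1/(12056/57) = 57/12056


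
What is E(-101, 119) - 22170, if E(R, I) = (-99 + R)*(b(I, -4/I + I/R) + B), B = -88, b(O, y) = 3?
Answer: -5170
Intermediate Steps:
E(R, I) = 8415 - 85*R (E(R, I) = (-99 + R)*(3 - 88) = (-99 + R)*(-85) = 8415 - 85*R)
E(-101, 119) - 22170 = (8415 - 85*(-101)) - 22170 = (8415 + 8585) - 22170 = 17000 - 22170 = -5170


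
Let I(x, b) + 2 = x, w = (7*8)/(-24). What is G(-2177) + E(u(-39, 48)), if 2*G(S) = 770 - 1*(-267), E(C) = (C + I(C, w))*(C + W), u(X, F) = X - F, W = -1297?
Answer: 488205/2 ≈ 2.4410e+5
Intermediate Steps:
w = -7/3 (w = 56*(-1/24) = -7/3 ≈ -2.3333)
I(x, b) = -2 + x
E(C) = (-1297 + C)*(-2 + 2*C) (E(C) = (C + (-2 + C))*(C - 1297) = (-2 + 2*C)*(-1297 + C) = (-1297 + C)*(-2 + 2*C))
G(S) = 1037/2 (G(S) = (770 - 1*(-267))/2 = (770 + 267)/2 = (½)*1037 = 1037/2)
G(-2177) + E(u(-39, 48)) = 1037/2 + (2594 - 2596*(-39 - 1*48) + 2*(-39 - 1*48)²) = 1037/2 + (2594 - 2596*(-39 - 48) + 2*(-39 - 48)²) = 1037/2 + (2594 - 2596*(-87) + 2*(-87)²) = 1037/2 + (2594 + 225852 + 2*7569) = 1037/2 + (2594 + 225852 + 15138) = 1037/2 + 243584 = 488205/2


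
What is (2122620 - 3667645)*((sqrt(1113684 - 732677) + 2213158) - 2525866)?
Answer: 483141677700 - 1545025*sqrt(381007) ≈ 4.8219e+11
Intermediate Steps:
(2122620 - 3667645)*((sqrt(1113684 - 732677) + 2213158) - 2525866) = -1545025*((sqrt(381007) + 2213158) - 2525866) = -1545025*((2213158 + sqrt(381007)) - 2525866) = -1545025*(-312708 + sqrt(381007)) = 483141677700 - 1545025*sqrt(381007)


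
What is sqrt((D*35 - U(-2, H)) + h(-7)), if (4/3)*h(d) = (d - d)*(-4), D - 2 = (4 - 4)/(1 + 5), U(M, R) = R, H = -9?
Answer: sqrt(79) ≈ 8.8882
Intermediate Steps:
D = 2 (D = 2 + (4 - 4)/(1 + 5) = 2 + 0/6 = 2 + 0*(1/6) = 2 + 0 = 2)
h(d) = 0 (h(d) = 3*((d - d)*(-4))/4 = 3*(0*(-4))/4 = (3/4)*0 = 0)
sqrt((D*35 - U(-2, H)) + h(-7)) = sqrt((2*35 - 1*(-9)) + 0) = sqrt((70 + 9) + 0) = sqrt(79 + 0) = sqrt(79)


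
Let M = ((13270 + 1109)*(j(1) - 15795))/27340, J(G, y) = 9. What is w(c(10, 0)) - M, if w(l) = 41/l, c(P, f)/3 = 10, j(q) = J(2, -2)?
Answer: 170268194/20505 ≈ 8303.7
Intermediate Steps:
j(q) = 9
c(P, f) = 30 (c(P, f) = 3*10 = 30)
M = -113493447/13670 (M = ((13270 + 1109)*(9 - 15795))/27340 = (14379*(-15786))*(1/27340) = -226986894*1/27340 = -113493447/13670 ≈ -8302.4)
w(c(10, 0)) - M = 41/30 - 1*(-113493447/13670) = 41*(1/30) + 113493447/13670 = 41/30 + 113493447/13670 = 170268194/20505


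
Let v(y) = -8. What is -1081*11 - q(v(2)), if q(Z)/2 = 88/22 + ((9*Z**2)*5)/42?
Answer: -84253/7 ≈ -12036.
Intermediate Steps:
q(Z) = 8 + 15*Z**2/7 (q(Z) = 2*(88/22 + ((9*Z**2)*5)/42) = 2*(88*(1/22) + (45*Z**2)*(1/42)) = 2*(4 + 15*Z**2/14) = 8 + 15*Z**2/7)
-1081*11 - q(v(2)) = -1081*11 - (8 + (15/7)*(-8)**2) = -11891 - (8 + (15/7)*64) = -11891 - (8 + 960/7) = -11891 - 1*1016/7 = -11891 - 1016/7 = -84253/7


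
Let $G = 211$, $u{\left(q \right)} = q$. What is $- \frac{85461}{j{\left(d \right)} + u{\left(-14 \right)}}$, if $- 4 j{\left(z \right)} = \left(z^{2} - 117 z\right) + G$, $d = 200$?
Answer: $\frac{341844}{16867} \approx 20.267$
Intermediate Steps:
$j{\left(z \right)} = - \frac{211}{4} - \frac{z^{2}}{4} + \frac{117 z}{4}$ ($j{\left(z \right)} = - \frac{\left(z^{2} - 117 z\right) + 211}{4} = - \frac{211 + z^{2} - 117 z}{4} = - \frac{211}{4} - \frac{z^{2}}{4} + \frac{117 z}{4}$)
$- \frac{85461}{j{\left(d \right)} + u{\left(-14 \right)}} = - \frac{85461}{\left(- \frac{211}{4} - \frac{200^{2}}{4} + \frac{117}{4} \cdot 200\right) - 14} = - \frac{85461}{\left(- \frac{211}{4} - 10000 + 5850\right) - 14} = - \frac{85461}{- \frac{16811}{4} - 14} = - \frac{85461}{- \frac{16867}{4}} = \left(-85461\right) \left(- \frac{4}{16867}\right) = \frac{341844}{16867}$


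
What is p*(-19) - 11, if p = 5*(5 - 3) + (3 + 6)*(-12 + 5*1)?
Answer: 996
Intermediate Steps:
p = -53 (p = 5*2 + 9*(-12 + 5) = 10 + 9*(-7) = 10 - 63 = -53)
p*(-19) - 11 = -53*(-19) - 11 = 1007 - 11 = 996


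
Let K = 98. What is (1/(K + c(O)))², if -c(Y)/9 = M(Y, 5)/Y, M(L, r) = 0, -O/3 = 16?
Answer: 1/9604 ≈ 0.00010412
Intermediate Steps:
O = -48 (O = -3*16 = -48)
c(Y) = 0 (c(Y) = -0/Y = -9*0 = 0)
(1/(K + c(O)))² = (1/(98 + 0))² = (1/98)² = 1/9604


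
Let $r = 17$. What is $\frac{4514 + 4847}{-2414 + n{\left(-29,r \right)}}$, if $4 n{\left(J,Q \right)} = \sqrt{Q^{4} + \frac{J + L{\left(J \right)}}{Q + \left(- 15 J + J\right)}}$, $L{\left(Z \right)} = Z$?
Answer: $- \frac{13903597152}{3582226073} - \frac{51060 \sqrt{66419131}}{3582226073} \approx -3.9974$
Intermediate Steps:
$n{\left(J,Q \right)} = \frac{\sqrt{Q^{4} + \frac{2 J}{Q - 14 J}}}{4}$ ($n{\left(J,Q \right)} = \frac{\sqrt{Q^{4} + \frac{J + J}{Q + \left(- 15 J + J\right)}}}{4} = \frac{\sqrt{Q^{4} + \frac{2 J}{Q - 14 J}}}{4}$)
$\frac{4514 + 4847}{-2414 + n{\left(-29,r \right)}} = \frac{4514 + 4847}{-2414 + \frac{\sqrt{\frac{\left(-2\right) \left(-29\right) + 17^{4} \left(\left(-1\right) 17 + 14 \left(-29\right)\right)}{\left(-1\right) 17 + 14 \left(-29\right)}}}{4}} = \frac{9361}{-2414 + \frac{\sqrt{\frac{58 + 83521 \left(-17 - 406\right)}{-17 - 406}}}{4}} = \frac{9361}{-2414 + \frac{\sqrt{\frac{58 + 83521 \left(-423\right)}{-423}}}{4}} = \frac{9361}{-2414 + \frac{\sqrt{- \frac{58 - 35329383}{423}}}{4}} = \frac{9361}{-2414 + \frac{\sqrt{\left(- \frac{1}{423}\right) \left(-35329325\right)}}{4}} = \frac{9361}{-2414 + \frac{\sqrt{\frac{35329325}{423}}}{4}} = \frac{9361}{-2414 + \frac{\frac{5}{141} \sqrt{66419131}}{4}} = \frac{9361}{-2414 + \frac{5 \sqrt{66419131}}{564}}$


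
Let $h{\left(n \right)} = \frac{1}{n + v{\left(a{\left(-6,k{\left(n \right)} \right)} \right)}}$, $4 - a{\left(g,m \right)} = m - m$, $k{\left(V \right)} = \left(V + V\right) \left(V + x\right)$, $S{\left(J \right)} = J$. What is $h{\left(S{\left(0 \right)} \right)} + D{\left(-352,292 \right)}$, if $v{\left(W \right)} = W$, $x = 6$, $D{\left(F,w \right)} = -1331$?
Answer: $- \frac{5323}{4} \approx -1330.8$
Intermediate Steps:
$k{\left(V \right)} = 2 V \left(6 + V\right)$ ($k{\left(V \right)} = \left(V + V\right) \left(V + 6\right) = 2 V \left(6 + V\right)$)
$a{\left(g,m \right)} = 4$ ($a{\left(g,m \right)} = 4 - \left(m - m\right) = 4 - 0 = 4 + 0 = 4$)
$h{\left(n \right)} = \frac{1}{4 + n}$ ($h{\left(n \right)} = \frac{1}{n + 4} = \frac{1}{4 + n}$)
$h{\left(S{\left(0 \right)} \right)} + D{\left(-352,292 \right)} = \frac{1}{4 + 0} - 1331 = \frac{1}{4} - 1331 = - \frac{5323}{4}$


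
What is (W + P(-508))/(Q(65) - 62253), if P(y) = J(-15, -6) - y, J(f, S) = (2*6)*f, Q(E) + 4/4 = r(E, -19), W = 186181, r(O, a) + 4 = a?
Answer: -186509/62277 ≈ -2.9948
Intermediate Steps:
r(O, a) = -4 + a
Q(E) = -24 (Q(E) = -1 + (-4 - 19) = -1 - 23 = -24)
J(f, S) = 12*f
P(y) = -180 - y (P(y) = 12*(-15) - y = -180 - y)
(W + P(-508))/(Q(65) - 62253) = (186181 + (-180 - 1*(-508)))/(-24 - 62253) = (186181 + (-180 + 508))/(-62277) = (186181 + 328)*(-1/62277) = 186509*(-1/62277) = -186509/62277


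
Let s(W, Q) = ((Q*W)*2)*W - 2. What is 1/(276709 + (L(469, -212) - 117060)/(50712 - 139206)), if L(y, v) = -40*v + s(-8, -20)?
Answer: 44247/12243598694 ≈ 3.6139e-6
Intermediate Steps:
s(W, Q) = -2 + 2*Q*W² (s(W, Q) = (2*Q*W)*W - 2 = 2*Q*W² - 2 = -2 + 2*Q*W²)
L(y, v) = -2562 - 40*v (L(y, v) = -40*v + (-2 + 2*(-20)*(-8)²) = -40*v + (-2 + 2*(-20)*64) = -40*v + (-2 - 2560) = -40*v - 2562 = -2562 - 40*v)
1/(276709 + (L(469, -212) - 117060)/(50712 - 139206)) = 1/(276709 + ((-2562 - 40*(-212)) - 117060)/(50712 - 139206)) = 1/(276709 + ((-2562 + 8480) - 117060)/(-88494)) = 1/(276709 + (5918 - 117060)*(-1/88494)) = 1/(276709 - 111142*(-1/88494)) = 1/(276709 + 55571/44247) = 1/(12243598694/44247) = 44247/12243598694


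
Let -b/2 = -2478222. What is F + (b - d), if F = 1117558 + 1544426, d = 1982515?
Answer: 5635913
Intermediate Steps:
b = 4956444 (b = -2*(-2478222) = 4956444)
F = 2661984
F + (b - d) = 2661984 + (4956444 - 1*1982515) = 2661984 + (4956444 - 1982515) = 2661984 + 2973929 = 5635913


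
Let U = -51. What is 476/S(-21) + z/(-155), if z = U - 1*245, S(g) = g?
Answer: -9652/465 ≈ -20.757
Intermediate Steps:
z = -296 (z = -51 - 1*245 = -51 - 245 = -296)
476/S(-21) + z/(-155) = 476/(-21) - 296/(-155) = 476*(-1/21) - 296*(-1/155) = -68/3 + 296/155 = -9652/465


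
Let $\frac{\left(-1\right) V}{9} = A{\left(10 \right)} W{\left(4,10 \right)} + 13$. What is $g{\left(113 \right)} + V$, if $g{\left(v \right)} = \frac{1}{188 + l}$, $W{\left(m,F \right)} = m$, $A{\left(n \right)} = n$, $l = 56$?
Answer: $- \frac{116387}{244} \approx -477.0$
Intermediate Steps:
$V = -477$ ($V = - 9 \left(10 \cdot 4 + 13\right) = - 9 \left(40 + 13\right) = \left(-9\right) 53 = -477$)
$g{\left(v \right)} = \frac{1}{244}$ ($g{\left(v \right)} = \frac{1}{188 + 56} = \frac{1}{244}$)
$g{\left(113 \right)} + V = \frac{1}{244} - 477 = - \frac{116387}{244}$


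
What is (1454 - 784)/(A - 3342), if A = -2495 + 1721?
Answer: -335/2058 ≈ -0.16278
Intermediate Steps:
A = -774
(1454 - 784)/(A - 3342) = (1454 - 784)/(-774 - 3342) = 670/(-4116) = 670*(-1/4116) = -335/2058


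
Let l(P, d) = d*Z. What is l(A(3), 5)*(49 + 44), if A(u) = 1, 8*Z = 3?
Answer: 1395/8 ≈ 174.38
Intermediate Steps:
Z = 3/8 (Z = (⅛)*3 = 3/8 ≈ 0.37500)
l(P, d) = 3*d/8 (l(P, d) = d*(3/8) = 3*d/8)
l(A(3), 5)*(49 + 44) = ((3/8)*5)*(49 + 44) = (15/8)*93 = 1395/8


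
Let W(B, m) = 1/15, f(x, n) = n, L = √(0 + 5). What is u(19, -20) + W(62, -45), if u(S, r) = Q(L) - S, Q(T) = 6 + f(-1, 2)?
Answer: -164/15 ≈ -10.933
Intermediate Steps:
L = √5 ≈ 2.2361
Q(T) = 8 (Q(T) = 6 + 2 = 8)
W(B, m) = 1/15
u(S, r) = 8 - S
u(19, -20) + W(62, -45) = (8 - 1*19) + 1/15 = (8 - 19) + 1/15 = -11 + 1/15 = -164/15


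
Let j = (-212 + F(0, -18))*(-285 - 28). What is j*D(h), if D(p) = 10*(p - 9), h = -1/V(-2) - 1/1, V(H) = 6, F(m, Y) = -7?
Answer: -6968945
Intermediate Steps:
h = -7/6 (h = -1/6 - 1/1 = -1*⅙ - 1*1 = -⅙ - 1 = -7/6 ≈ -1.1667)
D(p) = -90 + 10*p (D(p) = 10*(-9 + p) = -90 + 10*p)
j = 68547 (j = (-212 - 7)*(-285 - 28) = -219*(-313) = 68547)
j*D(h) = 68547*(-90 + 10*(-7/6)) = 68547*(-90 - 35/3) = 68547*(-305/3) = -6968945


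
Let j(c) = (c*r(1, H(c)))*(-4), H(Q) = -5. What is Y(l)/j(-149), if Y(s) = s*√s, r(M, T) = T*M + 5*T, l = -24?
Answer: 2*I*√6/745 ≈ 0.0065758*I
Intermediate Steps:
r(M, T) = 5*T + M*T (r(M, T) = M*T + 5*T = 5*T + M*T)
j(c) = 120*c (j(c) = (c*(-5*(5 + 1)))*(-4) = (c*(-5*6))*(-4) = (c*(-30))*(-4) = -30*c*(-4) = 120*c)
Y(s) = s^(3/2)
Y(l)/j(-149) = (-24)^(3/2)/((120*(-149))) = -48*I*√6/(-17880) = -48*I*√6*(-1/17880) = 2*I*√6/745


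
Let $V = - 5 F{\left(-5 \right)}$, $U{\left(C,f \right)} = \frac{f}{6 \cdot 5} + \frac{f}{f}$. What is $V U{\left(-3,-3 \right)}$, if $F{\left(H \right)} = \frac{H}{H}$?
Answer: $- \frac{9}{2} \approx -4.5$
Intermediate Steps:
$U{\left(C,f \right)} = 1 + \frac{f}{30}$ ($U{\left(C,f \right)} = \frac{f}{30} + 1 = 1 + \frac{f}{30}$)
$F{\left(H \right)} = 1$
$V = -5$ ($V = \left(-5\right) 1 = -5$)
$V U{\left(-3,-3 \right)} = - 5 \left(1 + \frac{1}{30} \left(-3\right)\right) = - 5 \left(1 - \frac{1}{10}\right) = \left(-5\right) \frac{9}{10} = - \frac{9}{2}$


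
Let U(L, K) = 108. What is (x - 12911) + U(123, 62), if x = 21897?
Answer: 9094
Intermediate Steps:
(x - 12911) + U(123, 62) = (21897 - 12911) + 108 = 8986 + 108 = 9094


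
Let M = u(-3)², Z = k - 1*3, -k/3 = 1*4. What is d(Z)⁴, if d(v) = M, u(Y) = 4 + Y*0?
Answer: 65536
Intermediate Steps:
u(Y) = 4 (u(Y) = 4 + 0 = 4)
k = -12 (k = -3*4 = -12)
Z = -15 (Z = -12 - 1*3 = -12 - 3 = -15)
M = 16 (M = 4² = 16)
d(v) = 16
d(Z)⁴ = 16⁴ = 65536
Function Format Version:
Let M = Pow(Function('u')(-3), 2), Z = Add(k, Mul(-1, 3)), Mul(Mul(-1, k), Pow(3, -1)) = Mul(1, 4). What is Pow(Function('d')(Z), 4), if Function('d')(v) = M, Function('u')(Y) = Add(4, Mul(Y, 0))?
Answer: 65536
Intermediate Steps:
Function('u')(Y) = 4 (Function('u')(Y) = Add(4, 0) = 4)
k = -12 (k = Mul(-3, Mul(1, 4)) = Mul(-3, 4) = -12)
Z = -15 (Z = Add(-12, Mul(-1, 3)) = Add(-12, -3) = -15)
M = 16 (M = Pow(4, 2) = 16)
Function('d')(v) = 16
Pow(Function('d')(Z), 4) = Pow(16, 4) = 65536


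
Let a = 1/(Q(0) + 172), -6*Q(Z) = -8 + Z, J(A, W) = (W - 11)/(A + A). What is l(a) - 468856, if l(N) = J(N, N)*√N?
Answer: -468856 - 5717*√390/1560 ≈ -4.6893e+5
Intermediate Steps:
J(A, W) = (-11 + W)/(2*A) (J(A, W) = (-11 + W)/((2*A)) = (-11 + W)*(1/(2*A)) = (-11 + W)/(2*A))
Q(Z) = 4/3 - Z/6 (Q(Z) = -(-8 + Z)/6 = 4/3 - Z/6)
a = 3/520 (a = 1/((4/3 - ⅙*0) + 172) = 1/((4/3 + 0) + 172) = 1/(4/3 + 172) = 1/(520/3) = 3/520 ≈ 0.0057692)
l(N) = (-11 + N)/(2*√N) (l(N) = ((-11 + N)/(2*N))*√N = (-11 + N)/(2*√N))
l(a) - 468856 = (-11 + 3/520)/(2*√(3/520)) - 468856 = (½)*(2*√390/3)*(-5717/520) - 468856 = -5717*√390/1560 - 468856 = -468856 - 5717*√390/1560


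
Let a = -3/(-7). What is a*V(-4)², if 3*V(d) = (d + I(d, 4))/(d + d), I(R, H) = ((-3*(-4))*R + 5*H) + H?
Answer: 7/12 ≈ 0.58333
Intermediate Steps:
I(R, H) = 6*H + 12*R (I(R, H) = (12*R + 5*H) + H = (5*H + 12*R) + H = 6*H + 12*R)
a = 3/7 (a = -3*(-⅐) = 3/7 ≈ 0.42857)
V(d) = (24 + 13*d)/(6*d) (V(d) = ((d + (6*4 + 12*d))/(d + d))/3 = ((d + (24 + 12*d))/((2*d)))/3 = ((24 + 13*d)*(1/(2*d)))/3 = ((24 + 13*d)/(2*d))/3 = (24 + 13*d)/(6*d))
a*V(-4)² = 3*(13/6 + 4/(-4))²/7 = 3*(13/6 + 4*(-¼))²/7 = 3*(13/6 - 1)²/7 = 3*(7/6)²/7 = (3/7)*(49/36) = 7/12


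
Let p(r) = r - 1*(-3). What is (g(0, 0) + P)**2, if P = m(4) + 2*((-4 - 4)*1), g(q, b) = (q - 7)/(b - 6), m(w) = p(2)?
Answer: 3481/36 ≈ 96.694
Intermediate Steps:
p(r) = 3 + r (p(r) = r + 3 = 3 + r)
m(w) = 5 (m(w) = 3 + 2 = 5)
g(q, b) = (-7 + q)/(-6 + b)
P = -11 (P = 5 + 2*((-4 - 4)*1) = 5 + 2*(-8*1) = 5 + 2*(-8) = 5 - 16 = -11)
(g(0, 0) + P)**2 = ((-7 + 0)/(-6 + 0) - 11)**2 = (-7/(-6) - 11)**2 = (-1/6*(-7) - 11)**2 = (7/6 - 11)**2 = (-59/6)**2 = 3481/36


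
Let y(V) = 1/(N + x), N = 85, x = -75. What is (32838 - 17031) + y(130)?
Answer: 158071/10 ≈ 15807.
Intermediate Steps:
y(V) = ⅒ (y(V) = 1/(85 - 75) = 1/10 = ⅒)
(32838 - 17031) + y(130) = (32838 - 17031) + ⅒ = 15807 + ⅒ = 158071/10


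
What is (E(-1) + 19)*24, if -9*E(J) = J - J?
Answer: 456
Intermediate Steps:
E(J) = 0 (E(J) = -(J - J)/9 = -1/9*0 = 0)
(E(-1) + 19)*24 = (0 + 19)*24 = 19*24 = 456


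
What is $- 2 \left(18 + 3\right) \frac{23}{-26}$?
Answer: $\frac{483}{13} \approx 37.154$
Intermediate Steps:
$- 2 \left(18 + 3\right) \frac{23}{-26} = \left(-2\right) 21 \cdot 23 \left(- \frac{1}{26}\right) = \left(-42\right) \left(- \frac{23}{26}\right) = \frac{483}{13}$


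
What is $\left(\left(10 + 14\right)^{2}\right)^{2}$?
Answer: $331776$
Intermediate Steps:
$\left(\left(10 + 14\right)^{2}\right)^{2} = \left(24^{2}\right)^{2} = 576^{2} = 331776$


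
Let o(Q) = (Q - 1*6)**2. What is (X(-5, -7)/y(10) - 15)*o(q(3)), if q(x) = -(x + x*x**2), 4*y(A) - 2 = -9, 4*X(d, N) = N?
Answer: -18144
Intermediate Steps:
X(d, N) = N/4
y(A) = -7/4 (y(A) = 1/2 + (1/4)*(-9) = 1/2 - 9/4 = -7/4)
q(x) = -x - x**3 (q(x) = -(x + x**3) = -x - x**3)
o(Q) = (-6 + Q)**2 (o(Q) = (Q - 6)**2 = (-6 + Q)**2)
(X(-5, -7)/y(10) - 15)*o(q(3)) = (((1/4)*(-7))/(-7/4) - 15)*(-6 + (-1*3 - 1*3**3))**2 = (-7/4*(-4/7) - 15)*(-6 + (-3 - 1*27))**2 = (1 - 15)*(-6 + (-3 - 27))**2 = -14*(-6 - 30)**2 = -14*(-36)**2 = -14*1296 = -18144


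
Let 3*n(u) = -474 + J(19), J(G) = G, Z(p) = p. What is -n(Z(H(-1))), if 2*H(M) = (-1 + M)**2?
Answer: 455/3 ≈ 151.67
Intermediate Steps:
H(M) = (-1 + M)**2/2
n(u) = -455/3 (n(u) = (-474 + 19)/3 = (1/3)*(-455) = -455/3)
-n(Z(H(-1))) = -1*(-455/3) = 455/3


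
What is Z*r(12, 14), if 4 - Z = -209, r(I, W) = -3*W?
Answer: -8946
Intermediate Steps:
Z = 213 (Z = 4 - 1*(-209) = 4 + 209 = 213)
Z*r(12, 14) = 213*(-3*14) = 213*(-42) = -8946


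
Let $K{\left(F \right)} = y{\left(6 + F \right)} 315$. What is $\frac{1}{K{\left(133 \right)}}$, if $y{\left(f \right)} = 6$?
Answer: $\frac{1}{1890} \approx 0.0005291$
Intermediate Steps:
$K{\left(F \right)} = 1890$ ($K{\left(F \right)} = 6 \cdot 315 = 1890$)
$\frac{1}{K{\left(133 \right)}} = \frac{1}{1890}$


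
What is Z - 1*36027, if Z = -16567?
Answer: -52594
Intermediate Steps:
Z - 1*36027 = -16567 - 1*36027 = -16567 - 36027 = -52594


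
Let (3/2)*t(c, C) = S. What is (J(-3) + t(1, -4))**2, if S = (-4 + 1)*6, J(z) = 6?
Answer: 36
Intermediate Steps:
S = -18 (S = -3*6 = -18)
t(c, C) = -12 (t(c, C) = (2/3)*(-18) = -12)
(J(-3) + t(1, -4))**2 = (6 - 12)**2 = (-6)**2 = 36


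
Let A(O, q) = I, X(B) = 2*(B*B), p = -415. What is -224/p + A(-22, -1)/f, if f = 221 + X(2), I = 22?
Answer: 60426/95035 ≈ 0.63583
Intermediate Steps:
X(B) = 2*B²
A(O, q) = 22
f = 229 (f = 221 + 2*2² = 221 + 2*4 = 221 + 8 = 229)
-224/p + A(-22, -1)/f = -224/(-415) + 22/229 = -224*(-1/415) + 22*(1/229) = 224/415 + 22/229 = 60426/95035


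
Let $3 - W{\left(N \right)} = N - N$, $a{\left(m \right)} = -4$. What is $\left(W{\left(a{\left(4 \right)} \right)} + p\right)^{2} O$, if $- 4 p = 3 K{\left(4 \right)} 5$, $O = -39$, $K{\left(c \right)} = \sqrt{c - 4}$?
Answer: $-351$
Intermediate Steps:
$K{\left(c \right)} = \sqrt{-4 + c}$
$p = 0$ ($p = - \frac{3 \sqrt{-4 + 4} \cdot 5}{4} = - \frac{3 \sqrt{0} \cdot 5}{4} = - \frac{3 \cdot 0 \cdot 5}{4} = - \frac{0 \cdot 5}{4} = \left(- \frac{1}{4}\right) 0 = 0$)
$W{\left(N \right)} = 3$ ($W{\left(N \right)} = 3 - \left(N - N\right) = 3 - 0 = 3 + 0 = 3$)
$\left(W{\left(a{\left(4 \right)} \right)} + p\right)^{2} O = \left(3 + 0\right)^{2} \left(-39\right) = 3^{2} \left(-39\right) = 9 \left(-39\right) = -351$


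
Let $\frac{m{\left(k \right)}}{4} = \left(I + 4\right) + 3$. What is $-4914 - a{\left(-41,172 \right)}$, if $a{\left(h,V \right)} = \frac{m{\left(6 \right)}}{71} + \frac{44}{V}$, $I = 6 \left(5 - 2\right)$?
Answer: $- \frac{15007523}{3053} \approx -4915.7$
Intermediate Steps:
$I = 18$ ($I = 6 \cdot 3 = 18$)
$m{\left(k \right)} = 100$ ($m{\left(k \right)} = 4 \left(\left(18 + 4\right) + 3\right) = 4 \left(22 + 3\right) = 4 \cdot 25 = 100$)
$a{\left(h,V \right)} = \frac{100}{71} + \frac{44}{V}$
$-4914 - a{\left(-41,172 \right)} = -4914 - \left(\frac{100}{71} + \frac{44}{172}\right) = -4914 - \left(\frac{100}{71} + 44 \cdot \frac{1}{172}\right) = -4914 - \left(\frac{100}{71} + \frac{11}{43}\right) = -4914 - \frac{5081}{3053} = - \frac{15007523}{3053}$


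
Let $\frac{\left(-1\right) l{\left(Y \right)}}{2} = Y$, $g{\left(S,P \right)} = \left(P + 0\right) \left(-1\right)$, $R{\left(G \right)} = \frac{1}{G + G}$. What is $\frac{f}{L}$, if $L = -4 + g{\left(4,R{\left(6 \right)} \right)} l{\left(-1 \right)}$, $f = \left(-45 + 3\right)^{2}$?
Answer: $- \frac{10584}{25} \approx -423.36$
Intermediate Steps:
$R{\left(G \right)} = \frac{1}{2 G}$
$g{\left(S,P \right)} = - P$ ($g{\left(S,P \right)} = P \left(-1\right) = - P$)
$l{\left(Y \right)} = - 2 Y$
$f = 1764$ ($f = \left(-42\right)^{2} = 1764$)
$L = - \frac{25}{6}$ ($L = -4 + - \frac{1}{2 \cdot 6} \left(\left(-2\right) \left(-1\right)\right) = -4 + - \frac{1}{2 \cdot 6} \cdot 2 = -4 + \left(-1\right) \frac{1}{12} \cdot 2 = -4 - \frac{1}{6} = - \frac{25}{6} \approx -4.1667$)
$\frac{f}{L} = \frac{1764}{- \frac{25}{6}} = 1764 \left(- \frac{6}{25}\right) = - \frac{10584}{25}$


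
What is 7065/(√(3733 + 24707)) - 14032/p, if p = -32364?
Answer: 3508/8091 + 471*√790/316 ≈ 42.327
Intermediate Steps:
7065/(√(3733 + 24707)) - 14032/p = 7065/(√(3733 + 24707)) - 14032/(-32364) = 7065/(√28440) - 14032*(-1/32364) = 7065/((6*√790)) + 3508/8091 = 7065*(√790/4740) + 3508/8091 = 471*√790/316 + 3508/8091 = 3508/8091 + 471*√790/316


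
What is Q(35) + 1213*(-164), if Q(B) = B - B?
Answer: -198932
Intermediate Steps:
Q(B) = 0
Q(35) + 1213*(-164) = 0 + 1213*(-164) = 0 - 198932 = -198932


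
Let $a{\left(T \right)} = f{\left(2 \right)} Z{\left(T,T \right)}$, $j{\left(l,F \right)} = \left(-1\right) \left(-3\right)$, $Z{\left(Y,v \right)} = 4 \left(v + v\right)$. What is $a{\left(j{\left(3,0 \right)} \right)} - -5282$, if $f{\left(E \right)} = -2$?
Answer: $5234$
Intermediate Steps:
$Z{\left(Y,v \right)} = 8 v$ ($Z{\left(Y,v \right)} = 4 \cdot 2 v = 8 v$)
$j{\left(l,F \right)} = 3$
$a{\left(T \right)} = - 16 T$ ($a{\left(T \right)} = - 2 \cdot 8 T = - 16 T$)
$a{\left(j{\left(3,0 \right)} \right)} - -5282 = \left(-16\right) 3 - -5282 = -48 + 5282 = 5234$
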